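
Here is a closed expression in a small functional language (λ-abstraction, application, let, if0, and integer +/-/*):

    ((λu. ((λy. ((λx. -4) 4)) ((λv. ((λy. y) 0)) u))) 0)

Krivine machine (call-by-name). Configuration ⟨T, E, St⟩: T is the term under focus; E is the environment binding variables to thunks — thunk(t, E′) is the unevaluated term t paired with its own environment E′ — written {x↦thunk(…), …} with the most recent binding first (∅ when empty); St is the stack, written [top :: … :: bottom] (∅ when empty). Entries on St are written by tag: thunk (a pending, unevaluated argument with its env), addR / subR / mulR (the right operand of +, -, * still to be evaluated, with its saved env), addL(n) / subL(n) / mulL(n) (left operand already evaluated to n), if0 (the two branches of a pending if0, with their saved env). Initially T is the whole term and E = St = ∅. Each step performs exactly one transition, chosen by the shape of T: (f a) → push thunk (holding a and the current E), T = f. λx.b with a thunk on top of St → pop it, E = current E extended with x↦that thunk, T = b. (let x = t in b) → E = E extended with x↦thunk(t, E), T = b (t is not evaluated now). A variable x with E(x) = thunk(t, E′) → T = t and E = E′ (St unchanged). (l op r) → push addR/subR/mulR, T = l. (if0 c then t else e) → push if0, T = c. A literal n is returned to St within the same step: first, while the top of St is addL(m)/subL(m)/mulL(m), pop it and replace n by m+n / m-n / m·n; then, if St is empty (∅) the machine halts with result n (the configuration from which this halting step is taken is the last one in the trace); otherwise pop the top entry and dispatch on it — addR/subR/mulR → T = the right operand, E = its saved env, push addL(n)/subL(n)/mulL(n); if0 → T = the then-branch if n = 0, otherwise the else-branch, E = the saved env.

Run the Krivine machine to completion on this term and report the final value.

[0] [T=((λu. ((λy. ((λx. -4) 4)) ((λv. ((λy. y) 0)) u))) 0) | E=∅ | St=∅]
[1] [T=(λu. ((λy. ((λx. -4) 4)) ((λv. ((λy. y) 0)) u))) | E=∅ | St=[thunk]]
[2] [T=((λy. ((λx. -4) 4)) ((λv. ((λy. y) 0)) u)) | E={u↦thunk(0, ∅)} | St=∅]
[3] [T=(λy. ((λx. -4) 4)) | E={u↦thunk(0, ∅)} | St=[thunk]]
[4] [T=((λx. -4) 4) | E={y↦thunk(((λv. ((λy. y) 0)) u), {u↦thunk(0, ∅)}), u↦thunk(0, ∅)} | St=∅]
[5] [T=(λx. -4) | E={y↦thunk(((λv. ((λy. y) 0)) u), {u↦thunk(0, ∅)}), u↦thunk(0, ∅)} | St=[thunk]]
[6] [T=-4 | E={x↦thunk(4, {y↦thunk(((λv. ((λy. y) 0)) u), {u↦thunk(0, ∅)}), u↦thunk(0, ∅)}), y↦thunk(((λv. ((λy. y) 0)) u), {u↦thunk(0, ∅)}), u↦thunk(0, ∅)} | St=∅]
→ final value -4

Answer: -4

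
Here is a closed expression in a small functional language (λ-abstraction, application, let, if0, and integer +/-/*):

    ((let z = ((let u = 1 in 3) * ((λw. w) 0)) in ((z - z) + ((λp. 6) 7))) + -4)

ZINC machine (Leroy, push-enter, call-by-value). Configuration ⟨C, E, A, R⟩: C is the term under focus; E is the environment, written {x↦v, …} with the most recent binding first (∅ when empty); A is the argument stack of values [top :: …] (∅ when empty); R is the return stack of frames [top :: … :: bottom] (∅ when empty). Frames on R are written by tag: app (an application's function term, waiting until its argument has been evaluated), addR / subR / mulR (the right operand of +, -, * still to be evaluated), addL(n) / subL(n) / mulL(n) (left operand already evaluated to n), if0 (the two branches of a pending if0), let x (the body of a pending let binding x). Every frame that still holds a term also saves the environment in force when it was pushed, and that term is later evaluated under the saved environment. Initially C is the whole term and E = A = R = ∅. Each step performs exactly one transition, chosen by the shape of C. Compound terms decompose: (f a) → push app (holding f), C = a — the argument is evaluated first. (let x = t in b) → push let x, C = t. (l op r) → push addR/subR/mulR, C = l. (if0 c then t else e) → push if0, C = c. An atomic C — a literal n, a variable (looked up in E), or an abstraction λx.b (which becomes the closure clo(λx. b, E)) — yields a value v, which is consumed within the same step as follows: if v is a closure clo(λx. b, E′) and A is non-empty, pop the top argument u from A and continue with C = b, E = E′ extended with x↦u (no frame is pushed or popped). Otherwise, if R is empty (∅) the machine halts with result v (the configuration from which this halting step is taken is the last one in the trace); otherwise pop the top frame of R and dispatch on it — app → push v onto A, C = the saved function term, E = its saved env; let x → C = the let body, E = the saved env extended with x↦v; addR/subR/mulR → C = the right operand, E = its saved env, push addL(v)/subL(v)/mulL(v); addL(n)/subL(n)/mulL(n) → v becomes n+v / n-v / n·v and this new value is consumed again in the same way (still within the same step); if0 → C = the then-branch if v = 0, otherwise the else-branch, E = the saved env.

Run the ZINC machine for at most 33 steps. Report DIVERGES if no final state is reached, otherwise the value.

Answer: 2

Execution trace:
t=0: ⟨C=((let z = ((let u = 1 in 3) * ((λw. w) 0)) in ((z - z) + ((λp. 6) 7))) + -4); E=∅; A=∅; R=∅⟩
t=1: ⟨C=(let z = ((let u = 1 in 3) * ((λw. w) 0)) in ((z - z) + ((λp. 6) 7))); E=∅; A=∅; R=[addR]⟩
t=2: ⟨C=((let u = 1 in 3) * ((λw. w) 0)); E=∅; A=∅; R=[let z :: addR]⟩
t=3: ⟨C=(let u = 1 in 3); E=∅; A=∅; R=[mulR :: let z :: addR]⟩
t=4: ⟨C=1; E=∅; A=∅; R=[let u :: mulR :: let z :: addR]⟩
t=5: ⟨C=3; E={u↦1}; A=∅; R=[mulR :: let z :: addR]⟩
t=6: ⟨C=((λw. w) 0); E=∅; A=∅; R=[mulL(3) :: let z :: addR]⟩
t=7: ⟨C=0; E=∅; A=∅; R=[app :: mulL(3) :: let z :: addR]⟩
t=8: ⟨C=(λw. w); E=∅; A=[0]; R=[mulL(3) :: let z :: addR]⟩
t=9: ⟨C=w; E={w↦0}; A=∅; R=[mulL(3) :: let z :: addR]⟩
t=10: ⟨C=((z - z) + ((λp. 6) 7)); E={z↦0}; A=∅; R=[addR]⟩
t=11: ⟨C=(z - z); E={z↦0}; A=∅; R=[addR :: addR]⟩
t=12: ⟨C=z; E={z↦0}; A=∅; R=[subR :: addR :: addR]⟩
t=13: ⟨C=z; E={z↦0}; A=∅; R=[subL(0) :: addR :: addR]⟩
t=14: ⟨C=((λp. 6) 7); E={z↦0}; A=∅; R=[addL(0) :: addR]⟩
t=15: ⟨C=7; E={z↦0}; A=∅; R=[app :: addL(0) :: addR]⟩
t=16: ⟨C=(λp. 6); E={z↦0}; A=[7]; R=[addL(0) :: addR]⟩
t=17: ⟨C=6; E={p↦7, z↦0}; A=∅; R=[addL(0) :: addR]⟩
t=18: ⟨C=-4; E=∅; A=∅; R=[addL(6)]⟩
→ final value 2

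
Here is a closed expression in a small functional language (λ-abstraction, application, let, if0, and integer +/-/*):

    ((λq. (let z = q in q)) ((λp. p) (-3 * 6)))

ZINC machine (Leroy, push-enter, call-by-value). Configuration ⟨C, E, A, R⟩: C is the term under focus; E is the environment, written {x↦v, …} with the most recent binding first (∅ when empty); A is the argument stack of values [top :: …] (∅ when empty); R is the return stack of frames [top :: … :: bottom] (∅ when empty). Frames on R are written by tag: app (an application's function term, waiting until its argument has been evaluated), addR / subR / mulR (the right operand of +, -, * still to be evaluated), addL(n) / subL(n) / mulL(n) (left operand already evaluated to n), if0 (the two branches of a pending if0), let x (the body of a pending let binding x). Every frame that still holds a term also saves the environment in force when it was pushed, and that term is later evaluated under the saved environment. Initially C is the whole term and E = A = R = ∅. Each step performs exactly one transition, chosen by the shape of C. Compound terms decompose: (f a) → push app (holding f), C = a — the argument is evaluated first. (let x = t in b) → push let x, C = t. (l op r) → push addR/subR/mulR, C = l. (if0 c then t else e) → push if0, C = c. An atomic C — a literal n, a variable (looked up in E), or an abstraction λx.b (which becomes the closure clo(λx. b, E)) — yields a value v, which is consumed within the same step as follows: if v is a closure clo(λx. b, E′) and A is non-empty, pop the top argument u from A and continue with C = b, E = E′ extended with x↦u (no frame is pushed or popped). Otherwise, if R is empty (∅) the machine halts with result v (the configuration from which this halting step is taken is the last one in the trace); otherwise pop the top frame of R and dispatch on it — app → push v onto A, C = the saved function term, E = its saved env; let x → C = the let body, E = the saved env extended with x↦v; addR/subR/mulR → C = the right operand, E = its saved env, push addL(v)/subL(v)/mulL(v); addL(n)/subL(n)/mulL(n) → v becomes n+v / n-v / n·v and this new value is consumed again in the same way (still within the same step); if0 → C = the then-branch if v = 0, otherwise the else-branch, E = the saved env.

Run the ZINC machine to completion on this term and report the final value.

Answer: -18

Derivation:
0. <C=((λq. (let z = q in q)) ((λp. p) (-3 * 6))), E=∅, A=∅, R=∅>
1. <C=((λp. p) (-3 * 6)), E=∅, A=∅, R=[app]>
2. <C=(-3 * 6), E=∅, A=∅, R=[app :: app]>
3. <C=-3, E=∅, A=∅, R=[mulR :: app :: app]>
4. <C=6, E=∅, A=∅, R=[mulL(-3) :: app :: app]>
5. <C=(λp. p), E=∅, A=[-18], R=[app]>
6. <C=p, E={p↦-18}, A=∅, R=[app]>
7. <C=(λq. (let z = q in q)), E=∅, A=[-18], R=∅>
8. <C=(let z = q in q), E={q↦-18}, A=∅, R=∅>
9. <C=q, E={q↦-18}, A=∅, R=[let z]>
10. <C=q, E={z↦-18, q↦-18}, A=∅, R=∅>
→ final value -18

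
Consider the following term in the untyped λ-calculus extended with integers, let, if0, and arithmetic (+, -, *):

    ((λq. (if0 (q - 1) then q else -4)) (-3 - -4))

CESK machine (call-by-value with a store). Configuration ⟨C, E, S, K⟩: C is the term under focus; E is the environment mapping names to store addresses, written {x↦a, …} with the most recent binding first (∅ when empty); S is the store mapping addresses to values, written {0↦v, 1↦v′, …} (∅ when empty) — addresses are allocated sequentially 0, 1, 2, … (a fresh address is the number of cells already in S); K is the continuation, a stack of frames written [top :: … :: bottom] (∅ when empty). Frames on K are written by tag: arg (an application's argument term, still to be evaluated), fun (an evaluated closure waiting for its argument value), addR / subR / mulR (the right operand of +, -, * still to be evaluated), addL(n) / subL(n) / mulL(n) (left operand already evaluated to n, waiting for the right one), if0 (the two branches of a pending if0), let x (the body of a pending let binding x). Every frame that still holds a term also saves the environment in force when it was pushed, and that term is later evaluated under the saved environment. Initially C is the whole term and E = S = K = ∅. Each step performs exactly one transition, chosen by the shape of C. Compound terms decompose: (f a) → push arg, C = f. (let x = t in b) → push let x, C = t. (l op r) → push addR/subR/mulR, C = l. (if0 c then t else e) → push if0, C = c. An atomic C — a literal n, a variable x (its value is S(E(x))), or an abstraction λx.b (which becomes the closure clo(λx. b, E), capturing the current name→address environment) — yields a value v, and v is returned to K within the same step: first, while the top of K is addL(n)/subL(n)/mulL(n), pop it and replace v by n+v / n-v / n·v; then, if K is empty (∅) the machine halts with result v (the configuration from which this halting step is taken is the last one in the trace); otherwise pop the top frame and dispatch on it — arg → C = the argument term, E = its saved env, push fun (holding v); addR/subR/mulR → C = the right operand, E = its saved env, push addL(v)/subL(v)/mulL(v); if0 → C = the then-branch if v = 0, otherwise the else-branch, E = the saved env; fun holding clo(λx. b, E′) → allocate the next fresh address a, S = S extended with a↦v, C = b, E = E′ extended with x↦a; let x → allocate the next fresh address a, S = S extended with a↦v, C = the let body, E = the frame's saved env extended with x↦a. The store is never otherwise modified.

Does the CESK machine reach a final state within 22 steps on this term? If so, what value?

Answer: 1

Machine steps:
step 0: [C=((λq. (if0 (q - 1) then q else -4)) (-3 - -4)) | E=∅ | S=∅ | K=∅]
step 1: [C=(λq. (if0 (q - 1) then q else -4)) | E=∅ | S=∅ | K=[arg]]
step 2: [C=(-3 - -4) | E=∅ | S=∅ | K=[fun]]
step 3: [C=-3 | E=∅ | S=∅ | K=[subR :: fun]]
step 4: [C=-4 | E=∅ | S=∅ | K=[subL(-3) :: fun]]
step 5: [C=(if0 (q - 1) then q else -4) | E={q↦0} | S={0↦1} | K=∅]
step 6: [C=(q - 1) | E={q↦0} | S={0↦1} | K=[if0]]
step 7: [C=q | E={q↦0} | S={0↦1} | K=[subR :: if0]]
step 8: [C=1 | E={q↦0} | S={0↦1} | K=[subL(1) :: if0]]
step 9: [C=q | E={q↦0} | S={0↦1} | K=∅]
→ final value 1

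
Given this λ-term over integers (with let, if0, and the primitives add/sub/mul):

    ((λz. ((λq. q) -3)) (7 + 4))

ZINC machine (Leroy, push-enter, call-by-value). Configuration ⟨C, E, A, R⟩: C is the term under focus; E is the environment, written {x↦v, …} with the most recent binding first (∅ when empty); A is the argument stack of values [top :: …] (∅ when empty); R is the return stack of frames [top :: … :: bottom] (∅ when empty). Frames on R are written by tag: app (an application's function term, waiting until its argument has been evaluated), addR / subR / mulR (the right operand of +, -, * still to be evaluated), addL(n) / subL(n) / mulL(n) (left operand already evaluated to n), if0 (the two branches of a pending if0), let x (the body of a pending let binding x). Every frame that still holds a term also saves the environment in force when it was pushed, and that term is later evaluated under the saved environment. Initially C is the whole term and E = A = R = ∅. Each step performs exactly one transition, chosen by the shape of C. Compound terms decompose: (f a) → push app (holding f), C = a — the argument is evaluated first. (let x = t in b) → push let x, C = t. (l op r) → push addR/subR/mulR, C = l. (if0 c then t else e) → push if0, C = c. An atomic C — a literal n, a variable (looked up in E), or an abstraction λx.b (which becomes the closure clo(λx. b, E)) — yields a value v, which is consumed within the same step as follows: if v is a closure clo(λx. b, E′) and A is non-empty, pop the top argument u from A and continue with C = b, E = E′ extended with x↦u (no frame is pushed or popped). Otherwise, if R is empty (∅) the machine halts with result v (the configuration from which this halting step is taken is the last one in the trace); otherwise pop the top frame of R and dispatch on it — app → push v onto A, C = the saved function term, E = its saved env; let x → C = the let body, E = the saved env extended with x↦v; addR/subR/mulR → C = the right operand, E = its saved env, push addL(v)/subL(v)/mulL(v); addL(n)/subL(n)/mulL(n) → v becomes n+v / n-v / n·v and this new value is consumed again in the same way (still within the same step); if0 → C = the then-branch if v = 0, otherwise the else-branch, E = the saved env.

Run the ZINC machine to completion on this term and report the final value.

step 0: <C=((λz. ((λq. q) -3)) (7 + 4)), E=∅, A=∅, R=∅>
step 1: <C=(7 + 4), E=∅, A=∅, R=[app]>
step 2: <C=7, E=∅, A=∅, R=[addR :: app]>
step 3: <C=4, E=∅, A=∅, R=[addL(7) :: app]>
step 4: <C=(λz. ((λq. q) -3)), E=∅, A=[11], R=∅>
step 5: <C=((λq. q) -3), E={z↦11}, A=∅, R=∅>
step 6: <C=-3, E={z↦11}, A=∅, R=[app]>
step 7: <C=(λq. q), E={z↦11}, A=[-3], R=∅>
step 8: <C=q, E={q↦-3, z↦11}, A=∅, R=∅>
→ final value -3

Answer: -3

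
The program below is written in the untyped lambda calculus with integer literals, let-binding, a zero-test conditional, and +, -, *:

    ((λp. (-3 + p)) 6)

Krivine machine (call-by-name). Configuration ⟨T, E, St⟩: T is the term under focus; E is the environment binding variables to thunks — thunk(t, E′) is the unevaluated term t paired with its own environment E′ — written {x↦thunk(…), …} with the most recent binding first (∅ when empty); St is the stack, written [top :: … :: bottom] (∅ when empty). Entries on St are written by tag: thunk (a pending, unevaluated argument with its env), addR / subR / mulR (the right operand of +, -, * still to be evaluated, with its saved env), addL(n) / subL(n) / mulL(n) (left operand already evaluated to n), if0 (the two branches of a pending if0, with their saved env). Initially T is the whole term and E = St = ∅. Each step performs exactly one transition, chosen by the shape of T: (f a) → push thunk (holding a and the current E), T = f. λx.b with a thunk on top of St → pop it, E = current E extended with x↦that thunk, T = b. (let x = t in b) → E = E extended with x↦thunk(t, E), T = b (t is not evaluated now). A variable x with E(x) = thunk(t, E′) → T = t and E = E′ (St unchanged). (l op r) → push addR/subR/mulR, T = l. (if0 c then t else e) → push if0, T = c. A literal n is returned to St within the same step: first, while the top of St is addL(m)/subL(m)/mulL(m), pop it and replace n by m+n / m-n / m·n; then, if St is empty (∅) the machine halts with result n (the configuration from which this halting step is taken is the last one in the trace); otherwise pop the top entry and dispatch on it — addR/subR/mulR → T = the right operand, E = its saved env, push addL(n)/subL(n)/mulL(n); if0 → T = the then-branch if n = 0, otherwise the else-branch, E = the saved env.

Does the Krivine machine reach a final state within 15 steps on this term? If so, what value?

t=0: ⟨T=((λp. (-3 + p)) 6); E=∅; St=∅⟩
t=1: ⟨T=(λp. (-3 + p)); E=∅; St=[thunk]⟩
t=2: ⟨T=(-3 + p); E={p↦thunk(6, ∅)}; St=∅⟩
t=3: ⟨T=-3; E={p↦thunk(6, ∅)}; St=[addR]⟩
t=4: ⟨T=p; E={p↦thunk(6, ∅)}; St=[addL(-3)]⟩
t=5: ⟨T=6; E=∅; St=[addL(-3)]⟩
→ final value 3

Answer: 3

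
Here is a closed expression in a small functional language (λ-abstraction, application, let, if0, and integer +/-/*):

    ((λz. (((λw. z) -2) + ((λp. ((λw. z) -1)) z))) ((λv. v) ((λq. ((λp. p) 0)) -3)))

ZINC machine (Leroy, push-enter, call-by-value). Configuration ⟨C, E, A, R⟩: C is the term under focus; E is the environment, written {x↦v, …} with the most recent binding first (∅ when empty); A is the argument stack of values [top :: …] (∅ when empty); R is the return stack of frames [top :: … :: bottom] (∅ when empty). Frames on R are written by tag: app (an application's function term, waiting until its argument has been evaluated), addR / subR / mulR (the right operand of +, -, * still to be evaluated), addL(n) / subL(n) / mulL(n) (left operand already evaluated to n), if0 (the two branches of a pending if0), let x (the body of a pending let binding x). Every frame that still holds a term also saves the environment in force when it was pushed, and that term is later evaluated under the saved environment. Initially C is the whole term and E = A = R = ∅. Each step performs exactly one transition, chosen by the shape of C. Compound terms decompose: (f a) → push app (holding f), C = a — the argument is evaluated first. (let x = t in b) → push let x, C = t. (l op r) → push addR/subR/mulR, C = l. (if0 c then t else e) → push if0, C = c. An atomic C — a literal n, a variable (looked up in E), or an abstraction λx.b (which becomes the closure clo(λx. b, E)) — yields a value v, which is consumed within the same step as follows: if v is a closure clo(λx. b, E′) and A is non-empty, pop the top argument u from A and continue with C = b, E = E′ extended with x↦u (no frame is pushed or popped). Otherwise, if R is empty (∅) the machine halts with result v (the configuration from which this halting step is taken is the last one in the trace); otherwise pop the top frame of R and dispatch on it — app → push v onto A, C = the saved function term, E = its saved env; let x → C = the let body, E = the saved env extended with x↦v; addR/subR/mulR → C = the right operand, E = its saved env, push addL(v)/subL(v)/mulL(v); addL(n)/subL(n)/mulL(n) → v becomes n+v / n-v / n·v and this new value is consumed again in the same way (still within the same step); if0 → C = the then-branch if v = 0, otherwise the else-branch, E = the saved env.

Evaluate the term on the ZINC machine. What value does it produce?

Answer: 0

Derivation:
t=0: ⟨C=((λz. (((λw. z) -2) + ((λp. ((λw. z) -1)) z))) ((λv. v) ((λq. ((λp. p) 0)) -3))); E=∅; A=∅; R=∅⟩
t=1: ⟨C=((λv. v) ((λq. ((λp. p) 0)) -3)); E=∅; A=∅; R=[app]⟩
t=2: ⟨C=((λq. ((λp. p) 0)) -3); E=∅; A=∅; R=[app :: app]⟩
t=3: ⟨C=-3; E=∅; A=∅; R=[app :: app :: app]⟩
t=4: ⟨C=(λq. ((λp. p) 0)); E=∅; A=[-3]; R=[app :: app]⟩
t=5: ⟨C=((λp. p) 0); E={q↦-3}; A=∅; R=[app :: app]⟩
t=6: ⟨C=0; E={q↦-3}; A=∅; R=[app :: app :: app]⟩
t=7: ⟨C=(λp. p); E={q↦-3}; A=[0]; R=[app :: app]⟩
t=8: ⟨C=p; E={p↦0, q↦-3}; A=∅; R=[app :: app]⟩
t=9: ⟨C=(λv. v); E=∅; A=[0]; R=[app]⟩
t=10: ⟨C=v; E={v↦0}; A=∅; R=[app]⟩
t=11: ⟨C=(λz. (((λw. z) -2) + ((λp. ((λw. z) -1)) z))); E=∅; A=[0]; R=∅⟩
t=12: ⟨C=(((λw. z) -2) + ((λp. ((λw. z) -1)) z)); E={z↦0}; A=∅; R=∅⟩
t=13: ⟨C=((λw. z) -2); E={z↦0}; A=∅; R=[addR]⟩
t=14: ⟨C=-2; E={z↦0}; A=∅; R=[app :: addR]⟩
t=15: ⟨C=(λw. z); E={z↦0}; A=[-2]; R=[addR]⟩
t=16: ⟨C=z; E={w↦-2, z↦0}; A=∅; R=[addR]⟩
t=17: ⟨C=((λp. ((λw. z) -1)) z); E={z↦0}; A=∅; R=[addL(0)]⟩
t=18: ⟨C=z; E={z↦0}; A=∅; R=[app :: addL(0)]⟩
t=19: ⟨C=(λp. ((λw. z) -1)); E={z↦0}; A=[0]; R=[addL(0)]⟩
t=20: ⟨C=((λw. z) -1); E={p↦0, z↦0}; A=∅; R=[addL(0)]⟩
t=21: ⟨C=-1; E={p↦0, z↦0}; A=∅; R=[app :: addL(0)]⟩
t=22: ⟨C=(λw. z); E={p↦0, z↦0}; A=[-1]; R=[addL(0)]⟩
t=23: ⟨C=z; E={w↦-1, p↦0, z↦0}; A=∅; R=[addL(0)]⟩
→ final value 0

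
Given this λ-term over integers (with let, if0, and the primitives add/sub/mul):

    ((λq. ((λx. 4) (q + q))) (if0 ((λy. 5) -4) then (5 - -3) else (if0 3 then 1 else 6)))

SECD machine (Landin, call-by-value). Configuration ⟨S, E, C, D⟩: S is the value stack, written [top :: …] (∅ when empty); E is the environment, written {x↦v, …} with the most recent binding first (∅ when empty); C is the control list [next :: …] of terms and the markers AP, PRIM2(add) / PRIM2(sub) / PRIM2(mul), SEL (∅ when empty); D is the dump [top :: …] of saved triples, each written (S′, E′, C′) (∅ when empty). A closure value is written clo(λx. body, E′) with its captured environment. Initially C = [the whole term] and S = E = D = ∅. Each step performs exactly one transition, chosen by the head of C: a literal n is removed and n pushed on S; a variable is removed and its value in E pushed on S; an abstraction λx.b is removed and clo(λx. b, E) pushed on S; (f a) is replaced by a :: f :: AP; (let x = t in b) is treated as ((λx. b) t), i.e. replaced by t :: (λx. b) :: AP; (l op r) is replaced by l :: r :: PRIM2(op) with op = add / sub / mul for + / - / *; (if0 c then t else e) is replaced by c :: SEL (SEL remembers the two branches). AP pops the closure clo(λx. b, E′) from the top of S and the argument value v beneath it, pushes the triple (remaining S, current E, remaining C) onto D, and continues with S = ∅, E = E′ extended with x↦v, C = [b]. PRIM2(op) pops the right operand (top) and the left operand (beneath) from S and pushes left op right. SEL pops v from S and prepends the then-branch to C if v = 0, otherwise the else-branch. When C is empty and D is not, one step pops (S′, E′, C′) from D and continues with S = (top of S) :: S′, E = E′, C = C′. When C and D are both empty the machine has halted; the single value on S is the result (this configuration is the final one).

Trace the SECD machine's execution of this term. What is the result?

Answer: 4

Execution trace:
0. ⟨S=∅; E=∅; C=[((λq. ((λx. 4) (q + q))) (if0 ((λy. 5) -4) then (5 - -3) else (if0 3 then 1 else 6)))]; D=∅⟩
1. ⟨S=∅; E=∅; C=[(if0 ((λy. 5) -4) then (5 - -3) else (if0 3 then 1 else 6)) :: (λq. ((λx. 4) (q + q))) :: AP]; D=∅⟩
2. ⟨S=∅; E=∅; C=[((λy. 5) -4) :: SEL :: (λq. ((λx. 4) (q + q))) :: AP]; D=∅⟩
3. ⟨S=∅; E=∅; C=[-4 :: (λy. 5) :: AP :: SEL :: (λq. ((λx. 4) (q + q))) :: AP]; D=∅⟩
4. ⟨S=[-4]; E=∅; C=[(λy. 5) :: AP :: SEL :: (λq. ((λx. 4) (q + q))) :: AP]; D=∅⟩
5. ⟨S=[clo(λy. 5, ∅) :: -4]; E=∅; C=[AP :: SEL :: (λq. ((λx. 4) (q + q))) :: AP]; D=∅⟩
6. ⟨S=∅; E={y↦-4}; C=[5]; D=[(∅, ∅, [SEL :: (λq. ((λx. 4) (q + q))) :: AP])]⟩
7. ⟨S=[5]; E={y↦-4}; C=∅; D=[(∅, ∅, [SEL :: (λq. ((λx. 4) (q + q))) :: AP])]⟩
8. ⟨S=[5]; E=∅; C=[SEL :: (λq. ((λx. 4) (q + q))) :: AP]; D=∅⟩
9. ⟨S=∅; E=∅; C=[(if0 3 then 1 else 6) :: (λq. ((λx. 4) (q + q))) :: AP]; D=∅⟩
10. ⟨S=∅; E=∅; C=[3 :: SEL :: (λq. ((λx. 4) (q + q))) :: AP]; D=∅⟩
11. ⟨S=[3]; E=∅; C=[SEL :: (λq. ((λx. 4) (q + q))) :: AP]; D=∅⟩
12. ⟨S=∅; E=∅; C=[6 :: (λq. ((λx. 4) (q + q))) :: AP]; D=∅⟩
13. ⟨S=[6]; E=∅; C=[(λq. ((λx. 4) (q + q))) :: AP]; D=∅⟩
14. ⟨S=[clo(λq. ((λx. 4) (q + q)), ∅) :: 6]; E=∅; C=[AP]; D=∅⟩
15. ⟨S=∅; E={q↦6}; C=[((λx. 4) (q + q))]; D=[(∅, ∅, ∅)]⟩
16. ⟨S=∅; E={q↦6}; C=[(q + q) :: (λx. 4) :: AP]; D=[(∅, ∅, ∅)]⟩
17. ⟨S=∅; E={q↦6}; C=[q :: q :: PRIM2(add) :: (λx. 4) :: AP]; D=[(∅, ∅, ∅)]⟩
18. ⟨S=[6]; E={q↦6}; C=[q :: PRIM2(add) :: (λx. 4) :: AP]; D=[(∅, ∅, ∅)]⟩
19. ⟨S=[6 :: 6]; E={q↦6}; C=[PRIM2(add) :: (λx. 4) :: AP]; D=[(∅, ∅, ∅)]⟩
20. ⟨S=[12]; E={q↦6}; C=[(λx. 4) :: AP]; D=[(∅, ∅, ∅)]⟩
21. ⟨S=[clo(λx. 4, {q↦6}) :: 12]; E={q↦6}; C=[AP]; D=[(∅, ∅, ∅)]⟩
22. ⟨S=∅; E={x↦12, q↦6}; C=[4]; D=[(∅, {q↦6}, ∅) :: (∅, ∅, ∅)]⟩
23. ⟨S=[4]; E={x↦12, q↦6}; C=∅; D=[(∅, {q↦6}, ∅) :: (∅, ∅, ∅)]⟩
24. ⟨S=[4]; E={q↦6}; C=∅; D=[(∅, ∅, ∅)]⟩
25. ⟨S=[4]; E=∅; C=∅; D=∅⟩
→ final value 4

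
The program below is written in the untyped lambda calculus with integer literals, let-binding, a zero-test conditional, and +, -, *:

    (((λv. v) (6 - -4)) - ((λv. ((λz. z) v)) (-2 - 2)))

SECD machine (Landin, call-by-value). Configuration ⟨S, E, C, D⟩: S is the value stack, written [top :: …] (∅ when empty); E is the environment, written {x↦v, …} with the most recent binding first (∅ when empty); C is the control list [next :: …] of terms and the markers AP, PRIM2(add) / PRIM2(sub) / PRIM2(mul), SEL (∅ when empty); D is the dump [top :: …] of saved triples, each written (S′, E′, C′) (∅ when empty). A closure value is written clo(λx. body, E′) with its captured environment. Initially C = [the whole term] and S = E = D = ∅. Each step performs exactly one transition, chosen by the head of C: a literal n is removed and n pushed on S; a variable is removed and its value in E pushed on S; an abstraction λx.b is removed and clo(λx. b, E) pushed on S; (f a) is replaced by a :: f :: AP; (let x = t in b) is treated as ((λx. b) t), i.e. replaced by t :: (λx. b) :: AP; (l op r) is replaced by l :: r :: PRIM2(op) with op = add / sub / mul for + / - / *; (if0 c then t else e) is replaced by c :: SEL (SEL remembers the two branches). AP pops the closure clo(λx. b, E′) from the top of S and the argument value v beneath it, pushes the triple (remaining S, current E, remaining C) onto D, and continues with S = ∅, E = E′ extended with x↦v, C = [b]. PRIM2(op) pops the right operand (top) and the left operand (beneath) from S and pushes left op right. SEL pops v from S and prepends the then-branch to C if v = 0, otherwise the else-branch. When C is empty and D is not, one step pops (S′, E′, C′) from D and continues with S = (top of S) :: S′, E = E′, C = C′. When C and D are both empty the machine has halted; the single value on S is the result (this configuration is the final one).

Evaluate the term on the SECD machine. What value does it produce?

0. <S=∅, E=∅, C=[(((λv. v) (6 - -4)) - ((λv. ((λz. z) v)) (-2 - 2)))], D=∅>
1. <S=∅, E=∅, C=[((λv. v) (6 - -4)) :: ((λv. ((λz. z) v)) (-2 - 2)) :: PRIM2(sub)], D=∅>
2. <S=∅, E=∅, C=[(6 - -4) :: (λv. v) :: AP :: ((λv. ((λz. z) v)) (-2 - 2)) :: PRIM2(sub)], D=∅>
3. <S=∅, E=∅, C=[6 :: -4 :: PRIM2(sub) :: (λv. v) :: AP :: ((λv. ((λz. z) v)) (-2 - 2)) :: PRIM2(sub)], D=∅>
4. <S=[6], E=∅, C=[-4 :: PRIM2(sub) :: (λv. v) :: AP :: ((λv. ((λz. z) v)) (-2 - 2)) :: PRIM2(sub)], D=∅>
5. <S=[-4 :: 6], E=∅, C=[PRIM2(sub) :: (λv. v) :: AP :: ((λv. ((λz. z) v)) (-2 - 2)) :: PRIM2(sub)], D=∅>
6. <S=[10], E=∅, C=[(λv. v) :: AP :: ((λv. ((λz. z) v)) (-2 - 2)) :: PRIM2(sub)], D=∅>
7. <S=[clo(λv. v, ∅) :: 10], E=∅, C=[AP :: ((λv. ((λz. z) v)) (-2 - 2)) :: PRIM2(sub)], D=∅>
8. <S=∅, E={v↦10}, C=[v], D=[(∅, ∅, [((λv. ((λz. z) v)) (-2 - 2)) :: PRIM2(sub)])]>
9. <S=[10], E={v↦10}, C=∅, D=[(∅, ∅, [((λv. ((λz. z) v)) (-2 - 2)) :: PRIM2(sub)])]>
10. <S=[10], E=∅, C=[((λv. ((λz. z) v)) (-2 - 2)) :: PRIM2(sub)], D=∅>
11. <S=[10], E=∅, C=[(-2 - 2) :: (λv. ((λz. z) v)) :: AP :: PRIM2(sub)], D=∅>
12. <S=[10], E=∅, C=[-2 :: 2 :: PRIM2(sub) :: (λv. ((λz. z) v)) :: AP :: PRIM2(sub)], D=∅>
13. <S=[-2 :: 10], E=∅, C=[2 :: PRIM2(sub) :: (λv. ((λz. z) v)) :: AP :: PRIM2(sub)], D=∅>
14. <S=[2 :: -2 :: 10], E=∅, C=[PRIM2(sub) :: (λv. ((λz. z) v)) :: AP :: PRIM2(sub)], D=∅>
15. <S=[-4 :: 10], E=∅, C=[(λv. ((λz. z) v)) :: AP :: PRIM2(sub)], D=∅>
16. <S=[clo(λv. ((λz. z) v), ∅) :: -4 :: 10], E=∅, C=[AP :: PRIM2(sub)], D=∅>
17. <S=∅, E={v↦-4}, C=[((λz. z) v)], D=[([10], ∅, [PRIM2(sub)])]>
18. <S=∅, E={v↦-4}, C=[v :: (λz. z) :: AP], D=[([10], ∅, [PRIM2(sub)])]>
19. <S=[-4], E={v↦-4}, C=[(λz. z) :: AP], D=[([10], ∅, [PRIM2(sub)])]>
20. <S=[clo(λz. z, {v↦-4}) :: -4], E={v↦-4}, C=[AP], D=[([10], ∅, [PRIM2(sub)])]>
21. <S=∅, E={z↦-4, v↦-4}, C=[z], D=[(∅, {v↦-4}, ∅) :: ([10], ∅, [PRIM2(sub)])]>
22. <S=[-4], E={z↦-4, v↦-4}, C=∅, D=[(∅, {v↦-4}, ∅) :: ([10], ∅, [PRIM2(sub)])]>
23. <S=[-4], E={v↦-4}, C=∅, D=[([10], ∅, [PRIM2(sub)])]>
24. <S=[-4 :: 10], E=∅, C=[PRIM2(sub)], D=∅>
25. <S=[14], E=∅, C=∅, D=∅>
→ final value 14

Answer: 14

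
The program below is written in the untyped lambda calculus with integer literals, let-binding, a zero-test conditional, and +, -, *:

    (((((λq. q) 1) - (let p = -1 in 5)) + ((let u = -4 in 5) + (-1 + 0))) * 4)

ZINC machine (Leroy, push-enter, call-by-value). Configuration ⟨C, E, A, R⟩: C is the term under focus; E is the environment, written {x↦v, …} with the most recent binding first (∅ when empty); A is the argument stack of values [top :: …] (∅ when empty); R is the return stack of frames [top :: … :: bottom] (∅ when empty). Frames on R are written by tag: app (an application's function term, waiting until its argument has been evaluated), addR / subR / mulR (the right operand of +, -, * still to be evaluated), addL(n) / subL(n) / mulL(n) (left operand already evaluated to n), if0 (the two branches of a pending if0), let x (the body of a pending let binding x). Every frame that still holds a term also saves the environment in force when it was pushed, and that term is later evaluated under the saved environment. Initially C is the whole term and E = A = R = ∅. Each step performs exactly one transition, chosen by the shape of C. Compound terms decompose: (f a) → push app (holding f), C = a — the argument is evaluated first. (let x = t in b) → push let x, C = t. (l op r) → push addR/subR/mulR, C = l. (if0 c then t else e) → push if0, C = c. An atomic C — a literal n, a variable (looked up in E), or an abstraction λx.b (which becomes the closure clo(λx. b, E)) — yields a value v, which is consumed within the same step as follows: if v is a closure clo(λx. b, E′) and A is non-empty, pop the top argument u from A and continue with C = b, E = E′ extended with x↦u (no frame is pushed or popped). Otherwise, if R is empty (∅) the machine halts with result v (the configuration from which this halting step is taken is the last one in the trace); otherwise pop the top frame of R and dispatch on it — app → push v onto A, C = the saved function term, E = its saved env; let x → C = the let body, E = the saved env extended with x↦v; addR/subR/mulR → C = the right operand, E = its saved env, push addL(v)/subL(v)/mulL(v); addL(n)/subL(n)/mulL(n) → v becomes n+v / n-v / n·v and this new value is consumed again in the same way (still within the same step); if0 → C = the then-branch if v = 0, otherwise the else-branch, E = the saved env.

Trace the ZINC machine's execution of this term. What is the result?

Answer: 0

Machine steps:
0. <C=(((((λq. q) 1) - (let p = -1 in 5)) + ((let u = -4 in 5) + (-1 + 0))) * 4), E=∅, A=∅, R=∅>
1. <C=((((λq. q) 1) - (let p = -1 in 5)) + ((let u = -4 in 5) + (-1 + 0))), E=∅, A=∅, R=[mulR]>
2. <C=(((λq. q) 1) - (let p = -1 in 5)), E=∅, A=∅, R=[addR :: mulR]>
3. <C=((λq. q) 1), E=∅, A=∅, R=[subR :: addR :: mulR]>
4. <C=1, E=∅, A=∅, R=[app :: subR :: addR :: mulR]>
5. <C=(λq. q), E=∅, A=[1], R=[subR :: addR :: mulR]>
6. <C=q, E={q↦1}, A=∅, R=[subR :: addR :: mulR]>
7. <C=(let p = -1 in 5), E=∅, A=∅, R=[subL(1) :: addR :: mulR]>
8. <C=-1, E=∅, A=∅, R=[let p :: subL(1) :: addR :: mulR]>
9. <C=5, E={p↦-1}, A=∅, R=[subL(1) :: addR :: mulR]>
10. <C=((let u = -4 in 5) + (-1 + 0)), E=∅, A=∅, R=[addL(-4) :: mulR]>
11. <C=(let u = -4 in 5), E=∅, A=∅, R=[addR :: addL(-4) :: mulR]>
12. <C=-4, E=∅, A=∅, R=[let u :: addR :: addL(-4) :: mulR]>
13. <C=5, E={u↦-4}, A=∅, R=[addR :: addL(-4) :: mulR]>
14. <C=(-1 + 0), E=∅, A=∅, R=[addL(5) :: addL(-4) :: mulR]>
15. <C=-1, E=∅, A=∅, R=[addR :: addL(5) :: addL(-4) :: mulR]>
16. <C=0, E=∅, A=∅, R=[addL(-1) :: addL(5) :: addL(-4) :: mulR]>
17. <C=4, E=∅, A=∅, R=[mulL(0)]>
→ final value 0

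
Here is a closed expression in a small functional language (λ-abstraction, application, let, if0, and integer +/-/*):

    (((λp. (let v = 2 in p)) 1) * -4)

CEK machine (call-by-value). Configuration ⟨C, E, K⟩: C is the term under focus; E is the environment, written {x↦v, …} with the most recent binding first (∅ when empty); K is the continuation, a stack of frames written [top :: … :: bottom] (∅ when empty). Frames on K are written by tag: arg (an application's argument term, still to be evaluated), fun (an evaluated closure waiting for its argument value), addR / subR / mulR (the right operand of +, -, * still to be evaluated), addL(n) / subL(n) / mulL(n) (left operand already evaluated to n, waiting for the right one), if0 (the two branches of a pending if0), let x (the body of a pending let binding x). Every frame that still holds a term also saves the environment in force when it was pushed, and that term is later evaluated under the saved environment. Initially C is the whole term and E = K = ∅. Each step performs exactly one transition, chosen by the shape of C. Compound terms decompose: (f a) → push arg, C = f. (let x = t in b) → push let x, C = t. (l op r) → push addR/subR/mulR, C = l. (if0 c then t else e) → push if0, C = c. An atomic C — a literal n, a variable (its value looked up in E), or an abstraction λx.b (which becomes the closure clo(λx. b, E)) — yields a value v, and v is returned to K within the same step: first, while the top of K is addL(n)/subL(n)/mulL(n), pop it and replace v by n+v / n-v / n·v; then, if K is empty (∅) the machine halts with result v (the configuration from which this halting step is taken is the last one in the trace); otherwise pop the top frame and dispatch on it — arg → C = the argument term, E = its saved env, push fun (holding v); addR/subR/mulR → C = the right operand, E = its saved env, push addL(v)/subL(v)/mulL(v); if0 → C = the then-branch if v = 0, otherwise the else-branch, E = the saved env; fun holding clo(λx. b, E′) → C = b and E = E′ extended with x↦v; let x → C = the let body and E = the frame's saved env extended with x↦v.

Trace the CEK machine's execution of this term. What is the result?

Answer: -4

Execution trace:
step 0: ⟨C=(((λp. (let v = 2 in p)) 1) * -4); E=∅; K=∅⟩
step 1: ⟨C=((λp. (let v = 2 in p)) 1); E=∅; K=[mulR]⟩
step 2: ⟨C=(λp. (let v = 2 in p)); E=∅; K=[arg :: mulR]⟩
step 3: ⟨C=1; E=∅; K=[fun :: mulR]⟩
step 4: ⟨C=(let v = 2 in p); E={p↦1}; K=[mulR]⟩
step 5: ⟨C=2; E={p↦1}; K=[let v :: mulR]⟩
step 6: ⟨C=p; E={v↦2, p↦1}; K=[mulR]⟩
step 7: ⟨C=-4; E=∅; K=[mulL(1)]⟩
→ final value -4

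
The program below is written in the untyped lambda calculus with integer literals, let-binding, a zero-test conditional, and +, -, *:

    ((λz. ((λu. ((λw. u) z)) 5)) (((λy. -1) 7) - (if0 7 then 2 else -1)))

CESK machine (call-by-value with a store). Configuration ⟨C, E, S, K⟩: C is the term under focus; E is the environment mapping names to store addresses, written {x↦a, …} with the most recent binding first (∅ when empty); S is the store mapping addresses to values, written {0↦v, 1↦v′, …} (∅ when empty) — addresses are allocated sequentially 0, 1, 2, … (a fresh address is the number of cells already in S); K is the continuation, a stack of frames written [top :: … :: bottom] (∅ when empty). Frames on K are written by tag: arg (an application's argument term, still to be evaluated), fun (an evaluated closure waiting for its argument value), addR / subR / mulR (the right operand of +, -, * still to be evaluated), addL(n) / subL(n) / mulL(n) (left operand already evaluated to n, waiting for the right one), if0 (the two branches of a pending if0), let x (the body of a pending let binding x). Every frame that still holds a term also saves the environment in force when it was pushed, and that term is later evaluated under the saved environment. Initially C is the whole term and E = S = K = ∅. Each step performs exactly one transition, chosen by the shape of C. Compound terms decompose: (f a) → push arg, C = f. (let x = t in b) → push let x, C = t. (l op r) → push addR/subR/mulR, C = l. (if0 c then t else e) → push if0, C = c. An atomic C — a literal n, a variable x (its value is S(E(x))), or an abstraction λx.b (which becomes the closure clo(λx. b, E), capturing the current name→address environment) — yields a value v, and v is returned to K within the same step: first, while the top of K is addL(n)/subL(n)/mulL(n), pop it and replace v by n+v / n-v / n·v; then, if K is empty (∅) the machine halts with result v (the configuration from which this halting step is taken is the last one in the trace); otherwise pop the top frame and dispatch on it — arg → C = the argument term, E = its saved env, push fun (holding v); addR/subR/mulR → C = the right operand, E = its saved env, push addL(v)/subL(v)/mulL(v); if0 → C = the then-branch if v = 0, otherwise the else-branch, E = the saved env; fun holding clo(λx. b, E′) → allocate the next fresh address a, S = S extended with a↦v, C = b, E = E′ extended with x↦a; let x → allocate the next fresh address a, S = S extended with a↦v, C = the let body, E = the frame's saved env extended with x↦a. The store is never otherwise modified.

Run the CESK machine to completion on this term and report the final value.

Answer: 5

Machine steps:
0. <C=((λz. ((λu. ((λw. u) z)) 5)) (((λy. -1) 7) - (if0 7 then 2 else -1))), E=∅, S=∅, K=∅>
1. <C=(λz. ((λu. ((λw. u) z)) 5)), E=∅, S=∅, K=[arg]>
2. <C=(((λy. -1) 7) - (if0 7 then 2 else -1)), E=∅, S=∅, K=[fun]>
3. <C=((λy. -1) 7), E=∅, S=∅, K=[subR :: fun]>
4. <C=(λy. -1), E=∅, S=∅, K=[arg :: subR :: fun]>
5. <C=7, E=∅, S=∅, K=[fun :: subR :: fun]>
6. <C=-1, E={y↦0}, S={0↦7}, K=[subR :: fun]>
7. <C=(if0 7 then 2 else -1), E=∅, S={0↦7}, K=[subL(-1) :: fun]>
8. <C=7, E=∅, S={0↦7}, K=[if0 :: subL(-1) :: fun]>
9. <C=-1, E=∅, S={0↦7}, K=[subL(-1) :: fun]>
10. <C=((λu. ((λw. u) z)) 5), E={z↦1}, S={0↦7, 1↦0}, K=∅>
11. <C=(λu. ((λw. u) z)), E={z↦1}, S={0↦7, 1↦0}, K=[arg]>
12. <C=5, E={z↦1}, S={0↦7, 1↦0}, K=[fun]>
13. <C=((λw. u) z), E={u↦2, z↦1}, S={0↦7, 1↦0, 2↦5}, K=∅>
14. <C=(λw. u), E={u↦2, z↦1}, S={0↦7, 1↦0, 2↦5}, K=[arg]>
15. <C=z, E={u↦2, z↦1}, S={0↦7, 1↦0, 2↦5}, K=[fun]>
16. <C=u, E={w↦3, u↦2, z↦1}, S={0↦7, 1↦0, 2↦5, 3↦0}, K=∅>
→ final value 5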